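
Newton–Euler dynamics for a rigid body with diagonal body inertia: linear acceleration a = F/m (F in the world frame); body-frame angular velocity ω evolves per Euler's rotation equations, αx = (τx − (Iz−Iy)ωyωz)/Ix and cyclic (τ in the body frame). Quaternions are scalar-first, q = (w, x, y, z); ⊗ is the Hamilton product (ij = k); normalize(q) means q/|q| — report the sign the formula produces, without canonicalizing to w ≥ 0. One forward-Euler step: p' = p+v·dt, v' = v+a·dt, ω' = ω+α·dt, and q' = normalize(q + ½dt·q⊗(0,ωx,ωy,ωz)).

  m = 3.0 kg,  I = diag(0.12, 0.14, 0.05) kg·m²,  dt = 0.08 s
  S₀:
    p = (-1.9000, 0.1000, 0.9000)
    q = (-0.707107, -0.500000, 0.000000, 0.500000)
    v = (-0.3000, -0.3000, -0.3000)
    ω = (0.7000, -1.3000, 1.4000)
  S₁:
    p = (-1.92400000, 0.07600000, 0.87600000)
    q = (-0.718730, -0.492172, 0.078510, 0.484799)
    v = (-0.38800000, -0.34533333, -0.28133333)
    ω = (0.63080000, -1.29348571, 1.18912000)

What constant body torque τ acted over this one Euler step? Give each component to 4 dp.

τ = (0.0600, 0.0800, -0.1500)

ω₁ − ω₀ = (-0.06920000, 0.00651429, -0.21088000)
ω₀×(Iω₀) = (0.1638, 0.0686, -0.0182)
applied torque τ = (0.0600, 0.0800, -0.1500)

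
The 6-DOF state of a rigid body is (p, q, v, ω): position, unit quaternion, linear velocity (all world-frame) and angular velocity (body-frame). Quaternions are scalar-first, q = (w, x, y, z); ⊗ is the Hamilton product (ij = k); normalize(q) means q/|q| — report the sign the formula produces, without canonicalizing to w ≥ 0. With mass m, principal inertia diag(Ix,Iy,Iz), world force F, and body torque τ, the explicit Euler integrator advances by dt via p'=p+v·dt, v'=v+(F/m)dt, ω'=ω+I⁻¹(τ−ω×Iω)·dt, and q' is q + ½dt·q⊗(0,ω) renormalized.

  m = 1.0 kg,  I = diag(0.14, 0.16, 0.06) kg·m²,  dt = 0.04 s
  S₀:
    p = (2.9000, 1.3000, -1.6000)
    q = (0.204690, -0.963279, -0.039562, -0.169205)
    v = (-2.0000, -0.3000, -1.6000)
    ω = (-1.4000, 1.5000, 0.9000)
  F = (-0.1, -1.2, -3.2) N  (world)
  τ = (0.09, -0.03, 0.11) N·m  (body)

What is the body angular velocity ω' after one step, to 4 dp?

ω' = (-1.3357, 1.5177, 1.0013)

gyro term ω×Iω = (-0.1350, -0.1008, -0.0420)
(τ − ω×Iω)/I = (1.6071, 0.4425, 2.5333)
ω' = ω + α·dt = (-1.3357, 1.5177, 1.0013)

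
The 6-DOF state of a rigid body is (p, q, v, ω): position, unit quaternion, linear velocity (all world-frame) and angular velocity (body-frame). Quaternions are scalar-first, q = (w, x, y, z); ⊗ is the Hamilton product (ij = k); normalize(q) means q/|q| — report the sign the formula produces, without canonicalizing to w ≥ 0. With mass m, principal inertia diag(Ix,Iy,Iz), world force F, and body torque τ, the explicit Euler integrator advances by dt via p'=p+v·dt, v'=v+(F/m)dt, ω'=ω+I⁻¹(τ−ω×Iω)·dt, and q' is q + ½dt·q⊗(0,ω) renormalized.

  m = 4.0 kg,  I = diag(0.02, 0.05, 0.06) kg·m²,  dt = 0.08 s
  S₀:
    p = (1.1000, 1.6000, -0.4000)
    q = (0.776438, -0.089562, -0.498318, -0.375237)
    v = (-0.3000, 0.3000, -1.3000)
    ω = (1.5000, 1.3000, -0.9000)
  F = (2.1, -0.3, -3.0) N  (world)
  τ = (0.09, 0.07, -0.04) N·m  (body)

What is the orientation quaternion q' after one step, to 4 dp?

q' = (0.7912, -0.0055, -0.4819, -0.3765)

Hamilton product q⊗(0,ω) = (0.4444431, 2.1009513, 0.3659081, -0.0677478)
q' = normalize(q + ½dt·q⊗(0,ω)) = (0.7912, -0.0055, -0.4819, -0.3765)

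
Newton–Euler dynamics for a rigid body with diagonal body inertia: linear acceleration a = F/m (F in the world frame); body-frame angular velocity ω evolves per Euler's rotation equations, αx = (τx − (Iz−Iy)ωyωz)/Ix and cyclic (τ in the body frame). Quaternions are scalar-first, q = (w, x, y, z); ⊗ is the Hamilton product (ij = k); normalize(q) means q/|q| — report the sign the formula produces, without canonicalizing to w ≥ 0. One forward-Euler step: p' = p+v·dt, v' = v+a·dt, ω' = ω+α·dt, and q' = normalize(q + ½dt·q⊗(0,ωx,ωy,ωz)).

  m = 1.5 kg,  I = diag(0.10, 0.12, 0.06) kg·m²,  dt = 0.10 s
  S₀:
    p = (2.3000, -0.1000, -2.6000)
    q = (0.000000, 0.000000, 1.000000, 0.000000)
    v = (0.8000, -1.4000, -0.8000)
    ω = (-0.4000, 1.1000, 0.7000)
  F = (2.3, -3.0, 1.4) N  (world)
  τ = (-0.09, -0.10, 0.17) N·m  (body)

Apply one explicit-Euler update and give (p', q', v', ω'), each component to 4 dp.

p' = p + v·dt = (2.3800, -0.2400, -2.6800)
v + (F/m)dt = (0.9533, -1.6000, -0.7067)
ω×(Iω) gyroscopic = (-0.0462, -0.0112, -0.0088)
(τ − ω×Iω)/I = (-0.4380, -0.7400, 2.9800)
new body rate ω' = (-0.4438, 1.0260, 0.9980)
q⊗(0,ω) = (-1.1000000, 0.7000000, 0.0000000, 0.4000000)
q' = normalize(q + ½dt·q⊗(0,ω)) = (-0.0549, 0.0349, 0.9977, 0.0200)

p' = (2.3800, -0.2400, -2.6800)
q' = (-0.0549, 0.0349, 0.9977, 0.0200)
v' = (0.9533, -1.6000, -0.7067)
ω' = (-0.4438, 1.0260, 0.9980)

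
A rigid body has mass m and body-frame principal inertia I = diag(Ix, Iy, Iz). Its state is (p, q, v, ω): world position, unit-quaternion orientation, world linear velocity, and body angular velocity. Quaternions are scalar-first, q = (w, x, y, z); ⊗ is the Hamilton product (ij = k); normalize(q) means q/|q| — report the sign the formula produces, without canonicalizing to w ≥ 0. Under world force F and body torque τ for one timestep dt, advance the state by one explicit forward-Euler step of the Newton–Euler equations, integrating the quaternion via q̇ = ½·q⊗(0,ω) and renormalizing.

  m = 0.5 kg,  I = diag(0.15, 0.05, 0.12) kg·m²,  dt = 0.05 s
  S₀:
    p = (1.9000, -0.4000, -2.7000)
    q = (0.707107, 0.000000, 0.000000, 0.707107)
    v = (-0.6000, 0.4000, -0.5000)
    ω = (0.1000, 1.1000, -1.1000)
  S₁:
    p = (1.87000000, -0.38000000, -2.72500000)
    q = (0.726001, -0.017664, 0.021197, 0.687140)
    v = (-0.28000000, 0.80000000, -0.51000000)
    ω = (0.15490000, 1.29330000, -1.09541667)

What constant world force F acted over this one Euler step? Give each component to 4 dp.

velocity change Δv = (0.32000000, 0.40000000, -0.01000000)
F = m·Δv/dt = (3.2000, 4.0000, -0.1000)

F = (3.2000, 4.0000, -0.1000)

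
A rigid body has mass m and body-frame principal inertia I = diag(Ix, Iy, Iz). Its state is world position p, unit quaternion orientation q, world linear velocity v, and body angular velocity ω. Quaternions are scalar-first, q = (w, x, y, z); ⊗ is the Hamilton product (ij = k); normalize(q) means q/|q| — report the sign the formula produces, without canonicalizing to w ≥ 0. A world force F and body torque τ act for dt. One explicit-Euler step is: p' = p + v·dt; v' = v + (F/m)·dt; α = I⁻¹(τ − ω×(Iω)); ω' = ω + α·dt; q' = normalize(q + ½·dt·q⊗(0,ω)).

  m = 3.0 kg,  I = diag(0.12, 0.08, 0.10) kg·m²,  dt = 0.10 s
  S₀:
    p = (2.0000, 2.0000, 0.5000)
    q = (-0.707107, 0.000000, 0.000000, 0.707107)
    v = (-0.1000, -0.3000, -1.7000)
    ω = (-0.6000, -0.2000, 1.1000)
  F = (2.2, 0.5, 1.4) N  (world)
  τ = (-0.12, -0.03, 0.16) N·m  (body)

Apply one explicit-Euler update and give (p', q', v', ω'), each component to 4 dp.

p' = (1.9900, 1.9700, 0.3300)
q' = (-0.7445, 0.0282, -0.0141, 0.6669)
v' = (-0.0267, -0.2833, -1.6533)
ω' = (-0.6963, -0.2210, 1.2648)

p' = p + v·dt = (1.9900, 1.9700, 0.3300)
new velocity v' = (-0.0267, -0.2833, -1.6533)
angular accel α = (-0.9633, -0.2100, 1.6480)
new body rate ω' = (-0.6963, -0.2210, 1.2648)
Hamilton product q⊗(0,ω) = (-0.7778177, 0.5656856, -0.2828428, -0.7778177)
updated quaternion q' = (-0.7445, 0.0282, -0.0141, 0.6669)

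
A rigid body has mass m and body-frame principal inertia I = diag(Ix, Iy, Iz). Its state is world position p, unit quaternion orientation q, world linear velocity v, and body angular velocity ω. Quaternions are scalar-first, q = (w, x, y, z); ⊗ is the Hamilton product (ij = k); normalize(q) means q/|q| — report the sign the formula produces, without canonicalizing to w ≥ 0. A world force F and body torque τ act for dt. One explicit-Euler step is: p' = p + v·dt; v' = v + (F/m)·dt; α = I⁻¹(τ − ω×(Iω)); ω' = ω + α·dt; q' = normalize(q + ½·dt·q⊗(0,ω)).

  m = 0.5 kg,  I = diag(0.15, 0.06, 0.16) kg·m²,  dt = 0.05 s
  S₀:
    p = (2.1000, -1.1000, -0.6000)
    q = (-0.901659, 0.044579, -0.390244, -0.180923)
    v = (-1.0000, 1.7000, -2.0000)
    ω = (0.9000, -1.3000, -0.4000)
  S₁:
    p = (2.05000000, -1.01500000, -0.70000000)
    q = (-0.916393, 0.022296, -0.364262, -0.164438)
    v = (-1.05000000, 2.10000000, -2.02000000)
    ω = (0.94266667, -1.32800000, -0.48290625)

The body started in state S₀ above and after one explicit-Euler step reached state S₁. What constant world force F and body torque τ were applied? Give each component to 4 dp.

rate change Δω = (0.04266667, -0.02800000, -0.08290625)
τ = I·(Δω/dt) + ω₀×(Iω₀) = (0.1800, -0.0300, -0.1600)
velocity change Δv = (-0.05000000, 0.40000000, -0.02000000)
F = m·Δv/dt = (-0.5000, 4.0000, -0.2000)

F = (-0.5000, 4.0000, -0.2000)
τ = (0.1800, -0.0300, -0.1600)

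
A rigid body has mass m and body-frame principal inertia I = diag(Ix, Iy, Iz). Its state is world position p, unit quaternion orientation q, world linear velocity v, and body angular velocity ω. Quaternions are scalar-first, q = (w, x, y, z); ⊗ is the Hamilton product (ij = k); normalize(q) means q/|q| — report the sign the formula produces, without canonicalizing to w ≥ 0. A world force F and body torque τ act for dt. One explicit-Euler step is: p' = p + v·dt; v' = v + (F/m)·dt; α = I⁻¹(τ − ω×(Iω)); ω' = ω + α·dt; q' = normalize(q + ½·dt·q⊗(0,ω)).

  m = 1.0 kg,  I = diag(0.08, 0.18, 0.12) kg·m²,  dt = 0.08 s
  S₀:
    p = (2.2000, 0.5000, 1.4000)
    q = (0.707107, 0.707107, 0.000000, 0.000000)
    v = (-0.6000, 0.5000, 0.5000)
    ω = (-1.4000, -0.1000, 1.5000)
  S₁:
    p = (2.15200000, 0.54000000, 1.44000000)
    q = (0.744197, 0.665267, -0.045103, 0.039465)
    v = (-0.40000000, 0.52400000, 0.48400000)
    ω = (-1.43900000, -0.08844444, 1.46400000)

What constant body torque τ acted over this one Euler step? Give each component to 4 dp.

τ = (-0.0300, 0.1100, -0.0400)

rate change Δω = (-0.03900000, 0.01155556, -0.03600000)
precession coupling = (0.0090, 0.0840, 0.0140)
I·α + gyro = (-0.0300, 0.1100, -0.0400)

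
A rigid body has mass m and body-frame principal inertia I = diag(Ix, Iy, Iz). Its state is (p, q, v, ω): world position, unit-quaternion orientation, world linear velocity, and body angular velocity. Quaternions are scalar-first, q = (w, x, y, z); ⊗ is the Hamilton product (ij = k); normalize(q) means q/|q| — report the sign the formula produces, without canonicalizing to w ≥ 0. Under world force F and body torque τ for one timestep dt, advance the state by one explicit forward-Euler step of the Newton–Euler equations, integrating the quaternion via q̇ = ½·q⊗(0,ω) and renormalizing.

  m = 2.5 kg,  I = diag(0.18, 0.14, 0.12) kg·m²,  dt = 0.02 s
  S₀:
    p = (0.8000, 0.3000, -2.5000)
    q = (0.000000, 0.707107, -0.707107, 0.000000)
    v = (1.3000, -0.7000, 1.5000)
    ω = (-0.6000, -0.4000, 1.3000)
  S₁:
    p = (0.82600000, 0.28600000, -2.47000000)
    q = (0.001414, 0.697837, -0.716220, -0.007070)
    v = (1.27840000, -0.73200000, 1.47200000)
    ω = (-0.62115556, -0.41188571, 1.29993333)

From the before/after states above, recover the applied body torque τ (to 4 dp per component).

ω₁ − ω₀ = (-0.02115556, -0.01188571, -0.00006667)
I·α + gyro = (-0.1800, -0.1300, -0.0100)

τ = (-0.1800, -0.1300, -0.0100)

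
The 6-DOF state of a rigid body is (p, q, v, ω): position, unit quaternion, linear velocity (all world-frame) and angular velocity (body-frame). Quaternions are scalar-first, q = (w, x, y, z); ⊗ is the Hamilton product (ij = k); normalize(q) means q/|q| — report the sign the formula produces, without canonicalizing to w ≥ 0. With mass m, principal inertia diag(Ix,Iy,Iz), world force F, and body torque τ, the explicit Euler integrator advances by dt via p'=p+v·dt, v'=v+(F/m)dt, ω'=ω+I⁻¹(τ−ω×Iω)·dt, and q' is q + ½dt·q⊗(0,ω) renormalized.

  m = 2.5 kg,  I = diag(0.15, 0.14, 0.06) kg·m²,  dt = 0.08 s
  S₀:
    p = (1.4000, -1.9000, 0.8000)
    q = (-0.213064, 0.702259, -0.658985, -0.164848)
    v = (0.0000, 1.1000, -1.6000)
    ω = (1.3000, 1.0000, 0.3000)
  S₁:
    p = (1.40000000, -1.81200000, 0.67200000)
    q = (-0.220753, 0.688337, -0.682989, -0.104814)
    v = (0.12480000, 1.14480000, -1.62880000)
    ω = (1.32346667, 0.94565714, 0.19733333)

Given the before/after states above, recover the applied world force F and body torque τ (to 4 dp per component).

v₁ − v₀ = (0.12480000, 0.04480000, -0.02880000)
m·(v₁−v₀)/dt = (3.9000, 1.4000, -0.9000)
rate change Δω = (0.02346667, -0.05434286, -0.10266667)
applied torque τ = (0.0200, -0.0600, -0.0900)

F = (3.9000, 1.4000, -0.9000)
τ = (0.0200, -0.0600, -0.0900)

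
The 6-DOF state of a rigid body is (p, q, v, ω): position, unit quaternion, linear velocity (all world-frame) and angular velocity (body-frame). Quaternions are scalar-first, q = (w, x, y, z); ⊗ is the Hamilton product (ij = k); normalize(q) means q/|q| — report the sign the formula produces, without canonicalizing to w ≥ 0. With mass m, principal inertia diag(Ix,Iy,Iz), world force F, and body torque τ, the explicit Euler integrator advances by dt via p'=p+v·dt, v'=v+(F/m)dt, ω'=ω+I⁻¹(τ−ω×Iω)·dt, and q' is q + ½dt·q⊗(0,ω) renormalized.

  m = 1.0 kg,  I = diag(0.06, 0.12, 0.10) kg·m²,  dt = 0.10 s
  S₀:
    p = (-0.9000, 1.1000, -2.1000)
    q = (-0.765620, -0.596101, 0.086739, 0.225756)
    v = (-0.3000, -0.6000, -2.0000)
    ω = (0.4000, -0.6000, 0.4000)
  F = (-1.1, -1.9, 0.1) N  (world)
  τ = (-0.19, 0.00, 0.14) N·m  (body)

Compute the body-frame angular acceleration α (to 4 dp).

ω×(Iω) gyroscopic = (0.0048, -0.0064, -0.0144)
(τ − ω×Iω)/I = (-3.2467, 0.0533, 1.5440)

α = (-3.2467, 0.0533, 1.5440)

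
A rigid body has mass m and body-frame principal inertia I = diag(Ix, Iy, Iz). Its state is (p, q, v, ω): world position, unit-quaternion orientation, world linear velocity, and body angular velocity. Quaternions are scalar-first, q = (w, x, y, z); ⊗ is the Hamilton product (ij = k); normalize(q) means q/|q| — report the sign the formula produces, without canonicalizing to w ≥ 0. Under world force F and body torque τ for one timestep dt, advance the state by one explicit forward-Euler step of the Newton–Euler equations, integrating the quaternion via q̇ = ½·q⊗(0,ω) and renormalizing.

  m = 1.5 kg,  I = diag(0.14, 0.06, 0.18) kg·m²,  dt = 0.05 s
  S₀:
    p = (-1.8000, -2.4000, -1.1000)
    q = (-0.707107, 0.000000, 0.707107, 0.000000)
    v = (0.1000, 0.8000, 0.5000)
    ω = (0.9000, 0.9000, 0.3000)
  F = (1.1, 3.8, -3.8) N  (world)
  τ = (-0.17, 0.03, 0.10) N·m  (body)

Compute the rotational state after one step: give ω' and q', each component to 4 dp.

ω' = (0.8277, 0.9340, 0.3458)
q' = (-0.7226, -0.0106, 0.6908, -0.0212)

α = I⁻¹(τ − ω×Iω) = (-1.4457, 0.6800, 0.9156)
new body rate ω' = (0.8277, 0.9340, 0.3458)
Hamilton product q⊗(0,ω) = (-0.6363963, -0.4242642, -0.6363963, -0.8485284)
updated quaternion q' = (-0.7226, -0.0106, 0.6908, -0.0212)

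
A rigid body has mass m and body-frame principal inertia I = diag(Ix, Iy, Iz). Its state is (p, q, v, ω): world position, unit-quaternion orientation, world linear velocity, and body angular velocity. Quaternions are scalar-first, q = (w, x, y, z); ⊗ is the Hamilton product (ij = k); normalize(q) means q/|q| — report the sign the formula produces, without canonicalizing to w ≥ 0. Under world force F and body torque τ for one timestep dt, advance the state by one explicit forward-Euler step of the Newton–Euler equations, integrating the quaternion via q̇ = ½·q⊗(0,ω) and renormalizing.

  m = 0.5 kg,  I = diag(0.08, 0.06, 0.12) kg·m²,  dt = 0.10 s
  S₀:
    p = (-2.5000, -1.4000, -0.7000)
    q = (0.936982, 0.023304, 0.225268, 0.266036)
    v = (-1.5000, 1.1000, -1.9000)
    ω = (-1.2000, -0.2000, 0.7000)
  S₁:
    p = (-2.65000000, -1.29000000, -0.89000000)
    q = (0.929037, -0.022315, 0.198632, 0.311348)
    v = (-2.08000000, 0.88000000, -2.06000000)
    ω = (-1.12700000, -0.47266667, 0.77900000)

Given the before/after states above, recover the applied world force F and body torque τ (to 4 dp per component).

F = (-2.9000, -1.1000, -0.8000)
τ = (0.0500, -0.1300, 0.0900)

Δω = ω₁−ω₀ = (0.07300000, -0.27266667, 0.07900000)
gyro term ω₀×Iω₀ = (-0.0084, 0.0336, -0.0048)
I·α + gyro = (0.0500, -0.1300, 0.0900)
velocity change Δv = (-0.58000000, -0.22000000, -0.16000000)
m·(v₁−v₀)/dt = (-2.9000, -1.1000, -0.8000)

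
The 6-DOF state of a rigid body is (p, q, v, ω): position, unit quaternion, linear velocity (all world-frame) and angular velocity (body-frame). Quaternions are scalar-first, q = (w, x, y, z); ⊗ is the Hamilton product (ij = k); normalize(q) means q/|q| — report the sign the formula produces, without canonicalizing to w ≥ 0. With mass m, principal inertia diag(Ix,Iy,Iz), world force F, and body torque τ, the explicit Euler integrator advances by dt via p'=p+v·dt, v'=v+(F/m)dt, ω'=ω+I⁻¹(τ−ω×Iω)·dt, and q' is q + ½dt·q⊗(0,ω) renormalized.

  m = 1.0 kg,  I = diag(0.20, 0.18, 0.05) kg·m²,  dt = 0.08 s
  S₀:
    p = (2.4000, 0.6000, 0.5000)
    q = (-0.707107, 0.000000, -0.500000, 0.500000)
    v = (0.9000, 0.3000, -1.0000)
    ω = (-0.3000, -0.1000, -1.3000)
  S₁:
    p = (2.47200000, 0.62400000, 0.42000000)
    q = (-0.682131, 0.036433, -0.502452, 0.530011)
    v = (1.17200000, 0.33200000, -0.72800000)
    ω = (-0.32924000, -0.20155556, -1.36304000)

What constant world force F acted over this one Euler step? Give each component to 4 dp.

F = (3.4000, 0.4000, 3.4000)

velocity change Δv = (0.27200000, 0.03200000, 0.27200000)
m·(v₁−v₀)/dt = (3.4000, 0.4000, 3.4000)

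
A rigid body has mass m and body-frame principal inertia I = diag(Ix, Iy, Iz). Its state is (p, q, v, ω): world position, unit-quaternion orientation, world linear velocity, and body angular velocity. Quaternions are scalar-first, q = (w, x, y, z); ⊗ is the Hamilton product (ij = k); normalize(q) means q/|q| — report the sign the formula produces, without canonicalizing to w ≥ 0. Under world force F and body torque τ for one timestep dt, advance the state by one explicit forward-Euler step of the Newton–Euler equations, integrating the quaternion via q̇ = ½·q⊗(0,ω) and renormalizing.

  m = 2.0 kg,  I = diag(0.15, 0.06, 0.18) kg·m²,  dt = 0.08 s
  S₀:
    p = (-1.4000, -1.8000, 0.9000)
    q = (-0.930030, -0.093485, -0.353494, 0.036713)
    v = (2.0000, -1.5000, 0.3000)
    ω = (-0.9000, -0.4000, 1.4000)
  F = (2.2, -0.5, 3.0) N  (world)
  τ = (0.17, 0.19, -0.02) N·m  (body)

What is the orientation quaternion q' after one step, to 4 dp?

q' = (-0.9389, -0.0790, -0.3339, -0.0265)

2q̇ = q⊗(0,ω) = (-0.2769323, 0.3568206, 0.4698493, -1.5827926)
q' = normalize(q + ½dt·q⊗(0,ω)) = (-0.9389, -0.0790, -0.3339, -0.0265)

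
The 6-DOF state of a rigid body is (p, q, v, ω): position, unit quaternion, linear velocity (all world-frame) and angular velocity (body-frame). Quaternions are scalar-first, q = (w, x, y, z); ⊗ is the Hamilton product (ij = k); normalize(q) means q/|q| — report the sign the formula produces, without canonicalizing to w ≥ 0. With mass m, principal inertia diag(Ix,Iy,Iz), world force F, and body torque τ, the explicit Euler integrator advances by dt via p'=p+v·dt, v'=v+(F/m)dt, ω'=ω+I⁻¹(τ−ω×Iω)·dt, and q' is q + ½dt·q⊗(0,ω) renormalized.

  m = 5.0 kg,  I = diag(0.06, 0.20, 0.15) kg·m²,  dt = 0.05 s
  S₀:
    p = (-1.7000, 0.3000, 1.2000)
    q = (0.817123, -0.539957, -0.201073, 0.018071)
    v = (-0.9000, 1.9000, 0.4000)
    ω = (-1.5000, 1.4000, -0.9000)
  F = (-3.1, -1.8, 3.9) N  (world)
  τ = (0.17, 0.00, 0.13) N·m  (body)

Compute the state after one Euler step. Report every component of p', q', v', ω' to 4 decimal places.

linear accel F/m = (-0.6200, -0.3600, 0.7800)
p' = p + v·dt = (-1.7450, 0.3950, 1.2200)
new velocity v' = (-0.9310, 1.8820, 0.4390)
precession coupling ω×(Iω) = (0.0630, -0.1215, -0.2940)
α = I⁻¹(τ − ω×Iω) = (1.7833, 0.6075, 2.8267)
new body rate ω' = (-1.4108, 1.4304, -0.7587)
2q̇ = q⊗(0,ω) = (-0.5121694, -1.0700182, 0.6309044, -1.7929600)
q + ½dt·q⊗(0,ω), renormalized = (0.8031, -0.5658, -0.1850, -0.0267)

p' = (-1.7450, 0.3950, 1.2200)
q' = (0.8031, -0.5658, -0.1850, -0.0267)
v' = (-0.9310, 1.8820, 0.4390)
ω' = (-1.4108, 1.4304, -0.7587)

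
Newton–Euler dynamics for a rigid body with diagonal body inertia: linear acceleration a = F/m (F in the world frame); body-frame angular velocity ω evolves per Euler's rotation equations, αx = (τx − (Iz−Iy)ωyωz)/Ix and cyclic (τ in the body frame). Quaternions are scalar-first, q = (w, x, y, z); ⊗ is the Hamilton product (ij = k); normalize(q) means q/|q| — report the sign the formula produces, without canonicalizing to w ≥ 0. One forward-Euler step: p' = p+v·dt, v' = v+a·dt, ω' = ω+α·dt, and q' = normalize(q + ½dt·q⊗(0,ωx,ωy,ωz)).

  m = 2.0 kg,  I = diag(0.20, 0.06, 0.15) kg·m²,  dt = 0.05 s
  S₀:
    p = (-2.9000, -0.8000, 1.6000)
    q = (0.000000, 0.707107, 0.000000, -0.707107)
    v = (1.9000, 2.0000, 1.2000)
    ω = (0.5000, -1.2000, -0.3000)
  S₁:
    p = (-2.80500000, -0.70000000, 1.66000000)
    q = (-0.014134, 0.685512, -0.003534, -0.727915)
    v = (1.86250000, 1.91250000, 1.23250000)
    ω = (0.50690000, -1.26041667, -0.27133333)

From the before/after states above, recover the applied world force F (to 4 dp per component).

velocity change Δv = (-0.03750000, -0.08750000, 0.03250000)
applied force F = (-1.5000, -3.5000, 1.3000)

F = (-1.5000, -3.5000, 1.3000)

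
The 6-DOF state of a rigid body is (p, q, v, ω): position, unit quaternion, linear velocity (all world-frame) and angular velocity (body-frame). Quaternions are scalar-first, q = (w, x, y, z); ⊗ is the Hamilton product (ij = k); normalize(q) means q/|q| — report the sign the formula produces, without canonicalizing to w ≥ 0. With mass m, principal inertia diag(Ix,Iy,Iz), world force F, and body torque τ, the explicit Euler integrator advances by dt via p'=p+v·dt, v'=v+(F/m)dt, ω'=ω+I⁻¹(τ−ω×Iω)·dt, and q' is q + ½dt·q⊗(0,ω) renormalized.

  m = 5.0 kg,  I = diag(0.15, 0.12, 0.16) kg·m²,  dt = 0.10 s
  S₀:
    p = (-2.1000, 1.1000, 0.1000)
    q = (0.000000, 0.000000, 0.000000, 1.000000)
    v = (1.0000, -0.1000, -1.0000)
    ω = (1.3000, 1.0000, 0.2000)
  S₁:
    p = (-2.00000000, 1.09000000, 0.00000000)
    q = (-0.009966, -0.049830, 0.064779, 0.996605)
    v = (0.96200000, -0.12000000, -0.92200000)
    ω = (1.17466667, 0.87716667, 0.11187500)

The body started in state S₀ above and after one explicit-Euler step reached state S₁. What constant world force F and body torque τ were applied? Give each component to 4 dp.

velocity change Δv = (-0.03800000, -0.02000000, 0.07800000)
F = m·Δv/dt = (-1.9000, -1.0000, 3.9000)
ω₁ − ω₀ = (-0.12533333, -0.12283333, -0.08812500)
precession coupling = (0.0080, -0.0026, -0.0390)
τ = I·(Δω/dt) + ω₀×(Iω₀) = (-0.1800, -0.1500, -0.1800)

F = (-1.9000, -1.0000, 3.9000)
τ = (-0.1800, -0.1500, -0.1800)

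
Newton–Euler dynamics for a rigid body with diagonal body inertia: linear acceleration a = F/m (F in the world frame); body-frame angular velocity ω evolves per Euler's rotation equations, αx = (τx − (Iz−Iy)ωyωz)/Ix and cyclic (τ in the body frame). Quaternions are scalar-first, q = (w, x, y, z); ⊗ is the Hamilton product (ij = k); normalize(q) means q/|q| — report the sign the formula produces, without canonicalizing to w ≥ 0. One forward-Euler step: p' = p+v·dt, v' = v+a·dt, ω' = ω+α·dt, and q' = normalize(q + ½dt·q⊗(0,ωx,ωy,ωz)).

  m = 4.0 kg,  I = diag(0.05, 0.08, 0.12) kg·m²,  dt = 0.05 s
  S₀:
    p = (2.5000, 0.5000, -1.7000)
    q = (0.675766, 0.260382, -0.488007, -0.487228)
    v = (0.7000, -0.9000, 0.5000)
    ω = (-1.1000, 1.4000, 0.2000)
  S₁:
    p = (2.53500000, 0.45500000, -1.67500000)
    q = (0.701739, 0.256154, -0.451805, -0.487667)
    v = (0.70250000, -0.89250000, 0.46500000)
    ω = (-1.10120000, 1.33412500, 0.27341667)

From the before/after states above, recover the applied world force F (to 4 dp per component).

Δv = v₁−v₀ = (0.00250000, 0.00750000, -0.03500000)
applied force F = (0.2000, 0.6000, -2.8000)

F = (0.2000, 0.6000, -2.8000)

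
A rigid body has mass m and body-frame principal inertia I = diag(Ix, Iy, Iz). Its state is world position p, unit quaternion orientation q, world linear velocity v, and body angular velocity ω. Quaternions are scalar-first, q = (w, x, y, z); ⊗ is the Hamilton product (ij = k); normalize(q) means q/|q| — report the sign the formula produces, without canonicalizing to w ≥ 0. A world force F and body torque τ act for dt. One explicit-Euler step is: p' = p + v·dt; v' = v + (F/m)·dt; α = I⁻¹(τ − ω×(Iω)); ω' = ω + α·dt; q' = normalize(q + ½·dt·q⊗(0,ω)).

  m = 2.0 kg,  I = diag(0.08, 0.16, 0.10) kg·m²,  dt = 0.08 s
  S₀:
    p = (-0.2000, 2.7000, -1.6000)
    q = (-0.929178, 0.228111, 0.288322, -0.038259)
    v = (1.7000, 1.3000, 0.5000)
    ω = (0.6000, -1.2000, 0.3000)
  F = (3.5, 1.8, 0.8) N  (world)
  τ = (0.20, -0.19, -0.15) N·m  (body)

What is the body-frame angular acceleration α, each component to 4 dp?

precession coupling ω×(Iω) = (0.0216, -0.0036, -0.0576)
α = I⁻¹(τ − ω×Iω) = (2.2300, -1.1650, -0.9240)

α = (2.2300, -1.1650, -0.9240)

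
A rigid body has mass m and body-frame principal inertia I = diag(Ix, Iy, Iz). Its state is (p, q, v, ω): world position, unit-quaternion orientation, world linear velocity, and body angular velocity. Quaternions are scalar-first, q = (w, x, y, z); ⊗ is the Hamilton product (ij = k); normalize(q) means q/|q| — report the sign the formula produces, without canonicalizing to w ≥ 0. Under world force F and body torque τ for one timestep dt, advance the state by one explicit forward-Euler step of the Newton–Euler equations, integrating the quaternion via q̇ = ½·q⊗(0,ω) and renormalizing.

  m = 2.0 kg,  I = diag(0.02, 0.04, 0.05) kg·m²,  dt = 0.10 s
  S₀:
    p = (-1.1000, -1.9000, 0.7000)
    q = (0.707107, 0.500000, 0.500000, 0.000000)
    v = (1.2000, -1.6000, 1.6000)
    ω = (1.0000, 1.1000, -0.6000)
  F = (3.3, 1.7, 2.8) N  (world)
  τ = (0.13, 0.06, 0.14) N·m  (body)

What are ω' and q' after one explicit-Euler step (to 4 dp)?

ω' = (1.6830, 1.2050, -0.3640)
q' = (0.6525, 0.5187, 0.5521, -0.0187)

(τ − ω×Iω)/I = (6.8300, 1.0500, 2.3600)
ω + α·dt = (1.6830, 1.2050, -0.3640)
q⊗(0,ω) = (-1.0500000, 0.4071070, 1.0778177, -0.3742642)
updated quaternion q' = (0.6525, 0.5187, 0.5521, -0.0187)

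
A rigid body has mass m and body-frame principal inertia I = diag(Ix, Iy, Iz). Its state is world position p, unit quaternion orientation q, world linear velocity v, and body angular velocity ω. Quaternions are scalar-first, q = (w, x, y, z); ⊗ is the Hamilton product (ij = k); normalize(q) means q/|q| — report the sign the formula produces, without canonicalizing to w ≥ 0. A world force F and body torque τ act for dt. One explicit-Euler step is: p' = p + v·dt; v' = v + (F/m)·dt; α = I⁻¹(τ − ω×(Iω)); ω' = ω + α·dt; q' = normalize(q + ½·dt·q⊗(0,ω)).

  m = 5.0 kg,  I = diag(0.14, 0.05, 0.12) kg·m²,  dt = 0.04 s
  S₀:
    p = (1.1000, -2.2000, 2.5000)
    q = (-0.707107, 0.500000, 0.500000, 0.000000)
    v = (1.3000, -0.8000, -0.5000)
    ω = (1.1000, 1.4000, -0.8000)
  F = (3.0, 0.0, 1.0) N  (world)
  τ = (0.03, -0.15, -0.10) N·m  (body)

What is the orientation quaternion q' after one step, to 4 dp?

Hamilton product q⊗(0,ω) = (-1.2500000, -1.1778177, -0.5899498, 0.7156856)
q' = normalize(q + ½dt·q⊗(0,ω)) = (-0.7315, 0.4761, 0.4878, 0.0143)

q' = (-0.7315, 0.4761, 0.4878, 0.0143)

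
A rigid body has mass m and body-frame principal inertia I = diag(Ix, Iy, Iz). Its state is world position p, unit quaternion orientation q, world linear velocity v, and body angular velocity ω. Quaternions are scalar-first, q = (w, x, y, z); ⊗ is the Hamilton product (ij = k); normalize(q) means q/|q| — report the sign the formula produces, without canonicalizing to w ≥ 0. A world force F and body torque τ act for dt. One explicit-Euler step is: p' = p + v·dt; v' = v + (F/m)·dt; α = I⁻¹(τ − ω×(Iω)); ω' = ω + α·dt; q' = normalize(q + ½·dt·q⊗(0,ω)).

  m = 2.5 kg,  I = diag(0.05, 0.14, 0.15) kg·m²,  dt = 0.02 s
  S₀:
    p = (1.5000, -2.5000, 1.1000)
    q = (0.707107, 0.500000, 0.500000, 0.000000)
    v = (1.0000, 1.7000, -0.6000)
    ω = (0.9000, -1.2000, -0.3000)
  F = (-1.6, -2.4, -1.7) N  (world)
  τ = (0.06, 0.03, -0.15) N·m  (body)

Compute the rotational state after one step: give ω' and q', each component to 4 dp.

ω×(Iω) gyroscopic = (0.0036, 0.0270, -0.0972)
α = I⁻¹(τ − ω×Iω) = (1.1280, 0.0214, -0.3520)
new body rate ω' = (0.9226, -1.1996, -0.3070)
2q̇ = q⊗(0,ω) = (0.1500000, 0.4863963, -0.6985284, -1.2621321)
q' = normalize(q + ½dt·q⊗(0,ω)) = (0.7085, 0.5048, 0.4930, -0.0126)

ω' = (0.9226, -1.1996, -0.3070)
q' = (0.7085, 0.5048, 0.4930, -0.0126)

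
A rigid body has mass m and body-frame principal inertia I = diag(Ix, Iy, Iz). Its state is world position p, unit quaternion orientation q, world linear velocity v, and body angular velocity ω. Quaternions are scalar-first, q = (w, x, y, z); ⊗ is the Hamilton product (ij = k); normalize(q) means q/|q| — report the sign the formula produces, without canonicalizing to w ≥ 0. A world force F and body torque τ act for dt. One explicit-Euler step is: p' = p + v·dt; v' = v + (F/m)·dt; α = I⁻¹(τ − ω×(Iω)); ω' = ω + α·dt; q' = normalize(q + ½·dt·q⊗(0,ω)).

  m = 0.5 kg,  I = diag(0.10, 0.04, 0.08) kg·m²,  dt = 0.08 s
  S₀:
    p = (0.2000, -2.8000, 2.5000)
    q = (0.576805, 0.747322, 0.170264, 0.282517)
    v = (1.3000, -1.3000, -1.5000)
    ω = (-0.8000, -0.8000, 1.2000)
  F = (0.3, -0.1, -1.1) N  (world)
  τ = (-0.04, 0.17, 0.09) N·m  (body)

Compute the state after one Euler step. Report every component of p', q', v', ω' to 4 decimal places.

p' = (0.3040, -2.9040, 2.3800)
q' = (0.5913, 0.7445, 0.1067, 0.2911)
v' = (1.3480, -1.3160, -1.6760)
ω' = (-0.8013, -0.4216, 1.3284)

p + v·dt = (0.3040, -2.9040, 2.3800)
v + (F/m)dt = (1.3480, -1.3160, -1.6760)
gyro term ω×Iω = (-0.0384, -0.0192, -0.0384)
(τ − ω×Iω)/I = (-0.0160, 4.7300, 1.6050)
new body rate ω' = (-0.8013, -0.4216, 1.3284)
q⊗(0,ω) = (0.3950484, -0.0311136, -1.5842440, 0.2305196)
q' = normalize(q + ½dt·q⊗(0,ω)) = (0.5913, 0.7445, 0.1067, 0.2911)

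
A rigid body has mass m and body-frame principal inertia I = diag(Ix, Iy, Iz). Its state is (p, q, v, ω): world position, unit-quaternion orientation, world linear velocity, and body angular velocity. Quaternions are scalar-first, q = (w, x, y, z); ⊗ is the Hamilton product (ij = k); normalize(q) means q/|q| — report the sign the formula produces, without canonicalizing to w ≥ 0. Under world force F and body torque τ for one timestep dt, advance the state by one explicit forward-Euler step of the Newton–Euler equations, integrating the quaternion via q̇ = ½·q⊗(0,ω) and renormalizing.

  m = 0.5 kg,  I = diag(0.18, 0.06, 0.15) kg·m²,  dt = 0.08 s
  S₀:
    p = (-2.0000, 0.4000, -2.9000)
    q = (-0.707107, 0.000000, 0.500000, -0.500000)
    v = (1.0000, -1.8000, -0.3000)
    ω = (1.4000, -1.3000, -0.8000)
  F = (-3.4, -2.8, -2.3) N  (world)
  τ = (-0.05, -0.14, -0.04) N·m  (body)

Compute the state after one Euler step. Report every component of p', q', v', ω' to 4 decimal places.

gyro term ω×Iω = (0.0936, -0.0336, 0.2184)
(τ − ω×Iω)/I = (-0.7978, -1.7733, -1.7227)
new body rate ω' = (1.3362, -1.4419, -0.9378)
Hamilton product q⊗(0,ω) = (0.2500000, -2.0399498, 0.2192391, -0.1343144)
updated quaternion q' = (-0.6947, -0.0813, 0.5070, -0.5036)
a = (-6.8000, -5.6000, -4.6000)
p' = p + v·dt = (-1.9200, 0.2560, -2.9240)
v + (F/m)dt = (0.4560, -2.2480, -0.6680)

p' = (-1.9200, 0.2560, -2.9240)
q' = (-0.6947, -0.0813, 0.5070, -0.5036)
v' = (0.4560, -2.2480, -0.6680)
ω' = (1.3362, -1.4419, -0.9378)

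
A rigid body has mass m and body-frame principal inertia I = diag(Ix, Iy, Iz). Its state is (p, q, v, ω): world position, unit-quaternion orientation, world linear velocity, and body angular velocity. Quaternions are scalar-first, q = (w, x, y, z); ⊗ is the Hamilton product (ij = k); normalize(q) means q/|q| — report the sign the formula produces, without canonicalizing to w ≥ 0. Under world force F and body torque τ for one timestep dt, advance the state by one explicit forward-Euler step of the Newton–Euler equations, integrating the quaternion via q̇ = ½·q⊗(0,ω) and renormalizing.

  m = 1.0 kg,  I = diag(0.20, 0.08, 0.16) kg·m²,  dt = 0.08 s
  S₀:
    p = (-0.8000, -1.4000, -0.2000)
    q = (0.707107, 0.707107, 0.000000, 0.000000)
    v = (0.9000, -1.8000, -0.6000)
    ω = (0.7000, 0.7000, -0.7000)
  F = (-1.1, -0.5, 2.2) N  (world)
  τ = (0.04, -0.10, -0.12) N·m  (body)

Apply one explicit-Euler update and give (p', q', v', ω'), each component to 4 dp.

p' = (-0.7280, -1.5440, -0.2480)
q' = (0.6865, 0.7261, 0.0396, 0.0000)
v' = (0.8120, -1.8400, -0.4240)
ω' = (0.7317, 0.6196, -0.7306)

precession coupling ω×(Iω) = (-0.0392, -0.0196, -0.0588)
α = I⁻¹(τ − ω×Iω) = (0.3960, -1.0050, -0.3825)
new body rate ω' = (0.7317, 0.6196, -0.7306)
q⊗(0,ω) = (-0.4949749, 0.4949749, 0.9899498, 0.0000000)
updated quaternion q' = (0.6865, 0.7261, 0.0396, 0.0000)
new position p' = (-0.7280, -1.5440, -0.2480)
new velocity v' = (0.8120, -1.8400, -0.4240)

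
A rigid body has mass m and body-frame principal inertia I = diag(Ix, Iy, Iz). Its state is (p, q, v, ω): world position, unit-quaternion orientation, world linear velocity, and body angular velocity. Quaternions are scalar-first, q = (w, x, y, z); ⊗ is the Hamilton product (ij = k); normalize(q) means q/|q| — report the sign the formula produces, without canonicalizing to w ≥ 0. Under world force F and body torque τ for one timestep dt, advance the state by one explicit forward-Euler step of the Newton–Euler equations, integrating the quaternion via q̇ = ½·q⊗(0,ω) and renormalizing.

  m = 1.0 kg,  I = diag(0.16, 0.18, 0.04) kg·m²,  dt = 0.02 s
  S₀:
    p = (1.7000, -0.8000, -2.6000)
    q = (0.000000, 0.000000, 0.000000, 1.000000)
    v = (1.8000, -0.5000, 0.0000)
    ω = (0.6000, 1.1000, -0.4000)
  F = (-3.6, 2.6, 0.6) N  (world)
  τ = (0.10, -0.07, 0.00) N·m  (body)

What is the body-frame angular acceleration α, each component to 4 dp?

gyro term ω×Iω = (0.0616, -0.0288, 0.0132)
(τ − ω×Iω)/I = (0.2400, -0.2289, -0.3300)

α = (0.2400, -0.2289, -0.3300)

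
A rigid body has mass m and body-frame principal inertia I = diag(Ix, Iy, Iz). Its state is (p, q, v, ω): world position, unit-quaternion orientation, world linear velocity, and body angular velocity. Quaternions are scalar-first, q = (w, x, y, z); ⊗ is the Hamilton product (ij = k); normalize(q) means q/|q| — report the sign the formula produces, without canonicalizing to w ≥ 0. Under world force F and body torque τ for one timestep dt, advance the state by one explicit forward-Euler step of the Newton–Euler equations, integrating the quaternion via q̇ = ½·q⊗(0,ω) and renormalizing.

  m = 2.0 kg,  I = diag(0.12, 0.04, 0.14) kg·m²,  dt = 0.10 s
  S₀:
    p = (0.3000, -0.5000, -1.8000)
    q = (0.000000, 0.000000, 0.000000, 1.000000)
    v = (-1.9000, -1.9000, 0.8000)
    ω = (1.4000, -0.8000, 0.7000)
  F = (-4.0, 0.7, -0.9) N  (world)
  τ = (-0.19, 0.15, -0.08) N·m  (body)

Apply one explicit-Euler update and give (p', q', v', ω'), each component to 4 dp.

(τ − ω×Iω)/I = (-1.1167, 4.2400, -1.2114)
ω + α·dt = (1.2883, -0.3760, 0.5789)
q⊗(0,ω) = (-0.7000000, 0.8000000, 1.4000000, 0.0000000)
q' = normalize(q + ½dt·q⊗(0,ω)) = (-0.0349, 0.0398, 0.0697, 0.9962)
new position p' = (0.1100, -0.6900, -1.7200)
v + (F/m)dt = (-2.1000, -1.8650, 0.7550)

p' = (0.1100, -0.6900, -1.7200)
q' = (-0.0349, 0.0398, 0.0697, 0.9962)
v' = (-2.1000, -1.8650, 0.7550)
ω' = (1.2883, -0.3760, 0.5789)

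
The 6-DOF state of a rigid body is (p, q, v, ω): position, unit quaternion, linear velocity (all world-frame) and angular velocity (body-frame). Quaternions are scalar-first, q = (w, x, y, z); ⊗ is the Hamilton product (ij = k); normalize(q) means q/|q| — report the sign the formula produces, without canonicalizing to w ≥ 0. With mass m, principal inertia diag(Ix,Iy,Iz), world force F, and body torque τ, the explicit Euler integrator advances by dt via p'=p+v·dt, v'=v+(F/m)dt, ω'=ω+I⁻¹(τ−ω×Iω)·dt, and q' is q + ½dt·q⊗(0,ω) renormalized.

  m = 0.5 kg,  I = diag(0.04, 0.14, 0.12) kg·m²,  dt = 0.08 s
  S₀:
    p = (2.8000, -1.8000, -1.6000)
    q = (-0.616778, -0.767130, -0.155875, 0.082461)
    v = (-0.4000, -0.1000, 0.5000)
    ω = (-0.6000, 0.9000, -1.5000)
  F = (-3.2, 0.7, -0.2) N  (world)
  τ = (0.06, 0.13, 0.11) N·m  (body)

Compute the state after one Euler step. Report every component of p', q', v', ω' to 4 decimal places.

p' = (2.7680, -1.8080, -1.5600)
q' = (-0.6229, -0.7439, -0.2255, 0.0879)
v' = (-0.9120, 0.0120, 0.4680)
ω' = (-0.5340, 1.0154, -1.3907)

angular accel α = (0.8250, 1.4429, 1.3667)
ω' = ω + α·dt = (-0.5340, 1.0154, -1.3907)
Hamilton product q⊗(0,ω) = (-0.1962990, 0.5296644, -1.7552718, 0.1412250)
q' = normalize(q + ½dt·q⊗(0,ω)) = (-0.6229, -0.7439, -0.2255, 0.0879)
linear accel F/m = (-6.4000, 1.4000, -0.4000)
new position p' = (2.7680, -1.8080, -1.5600)
v' = v + a·dt = (-0.9120, 0.0120, 0.4680)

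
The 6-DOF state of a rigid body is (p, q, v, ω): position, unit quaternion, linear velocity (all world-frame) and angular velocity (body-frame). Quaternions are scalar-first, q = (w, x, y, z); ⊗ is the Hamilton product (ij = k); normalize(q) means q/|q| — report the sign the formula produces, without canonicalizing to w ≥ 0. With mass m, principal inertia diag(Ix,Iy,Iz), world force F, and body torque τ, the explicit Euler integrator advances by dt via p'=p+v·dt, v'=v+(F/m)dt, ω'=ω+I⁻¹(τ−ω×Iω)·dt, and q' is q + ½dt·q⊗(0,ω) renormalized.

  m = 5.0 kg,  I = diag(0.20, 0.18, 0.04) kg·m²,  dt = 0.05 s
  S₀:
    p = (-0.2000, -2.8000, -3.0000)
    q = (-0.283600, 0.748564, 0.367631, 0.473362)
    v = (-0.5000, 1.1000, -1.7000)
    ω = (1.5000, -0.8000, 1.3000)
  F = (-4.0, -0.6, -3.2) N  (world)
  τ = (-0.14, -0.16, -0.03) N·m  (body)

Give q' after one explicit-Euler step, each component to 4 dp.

q⊗(0,ω) = (-1.4441118, 0.4312099, -0.0362102, -1.5189777)
updated quaternion q' = (-0.3192, 0.7583, 0.3662, 0.4348)

q' = (-0.3192, 0.7583, 0.3662, 0.4348)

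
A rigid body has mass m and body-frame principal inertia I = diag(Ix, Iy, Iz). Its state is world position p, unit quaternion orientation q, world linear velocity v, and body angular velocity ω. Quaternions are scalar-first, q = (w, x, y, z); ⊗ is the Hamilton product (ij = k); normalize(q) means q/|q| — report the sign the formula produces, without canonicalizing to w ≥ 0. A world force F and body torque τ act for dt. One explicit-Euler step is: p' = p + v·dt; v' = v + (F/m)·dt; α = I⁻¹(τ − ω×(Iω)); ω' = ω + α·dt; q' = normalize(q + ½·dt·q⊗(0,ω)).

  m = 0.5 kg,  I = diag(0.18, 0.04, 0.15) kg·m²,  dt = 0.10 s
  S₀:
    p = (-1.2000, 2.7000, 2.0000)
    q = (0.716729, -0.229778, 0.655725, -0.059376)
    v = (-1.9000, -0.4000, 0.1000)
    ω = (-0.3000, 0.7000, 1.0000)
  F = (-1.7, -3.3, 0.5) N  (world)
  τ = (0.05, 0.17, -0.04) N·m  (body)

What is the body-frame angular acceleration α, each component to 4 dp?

ω×(Iω) gyroscopic = (0.0770, -0.0090, 0.0294)
angular accel α = (-0.1500, 4.4750, -0.4627)

α = (-0.1500, 4.4750, -0.4627)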